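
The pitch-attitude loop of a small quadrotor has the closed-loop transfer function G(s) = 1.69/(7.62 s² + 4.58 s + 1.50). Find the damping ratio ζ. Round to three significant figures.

ζ ≈ 0.677

Dividing through by 7.62: denominator becomes s² + 0.6010 s + 0.1969.
So ω_n = √0.1969 = 0.444 rad/s and ζ = 0.6010/(2·0.444) = 0.677.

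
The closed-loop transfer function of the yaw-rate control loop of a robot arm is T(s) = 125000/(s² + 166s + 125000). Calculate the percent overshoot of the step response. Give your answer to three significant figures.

%OS ≈ 46.8%

Matching coefficients with s² + 2ζω_n s + ω_n² gives ω_n² = 125000 ⇒ ω_n = 354 rad/s, and ζ = 166/(2ω_n) = 0.235.
Overshoot: exp(−π·0.235/√(1−0.235²)) = 0.468, i.e. 46.8%.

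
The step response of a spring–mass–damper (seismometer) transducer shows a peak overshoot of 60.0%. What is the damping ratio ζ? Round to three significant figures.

ζ ≈ 0.160

ζ = −ln(OS)/√(π² + (ln OS)²). With OS = 0.600, ln OS = −0.5108 and ζ = 0.5108/3.183 = 0.160.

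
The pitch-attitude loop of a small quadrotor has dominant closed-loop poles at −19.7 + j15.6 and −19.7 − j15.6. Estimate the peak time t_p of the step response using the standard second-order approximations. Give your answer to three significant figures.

t_p = π/ω_d with ω_d = 15.6 (the imaginary part), so t_p = 0.201 s.

t_p ≈ 0.201 s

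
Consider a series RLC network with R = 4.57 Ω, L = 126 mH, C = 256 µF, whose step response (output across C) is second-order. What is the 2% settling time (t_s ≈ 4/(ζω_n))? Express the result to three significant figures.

t_s ≈ 0.221 s

For a series RLC circuit (capacitor voltage as output), ω_n = 1/√(LC) = 1/√(126 mH · 256 µF) = 176 rad/s.
ζ = (R/2)·√(C/L) = (4.57/2)·√(256 µF/126 mH) = 0.103.
t_s ≈ 4/(ζω_n) = 0.221 s.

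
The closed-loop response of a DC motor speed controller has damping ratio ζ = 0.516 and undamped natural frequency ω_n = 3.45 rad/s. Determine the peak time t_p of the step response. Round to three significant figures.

The damped frequency is ω_d = ω_n√(1−ζ²) = 3.45·√(1−0.266) = 2.96 rad/s.
Peak time t_p = π/ω_d = π/2.96 = 1.06 s.

t_p ≈ 1.06 s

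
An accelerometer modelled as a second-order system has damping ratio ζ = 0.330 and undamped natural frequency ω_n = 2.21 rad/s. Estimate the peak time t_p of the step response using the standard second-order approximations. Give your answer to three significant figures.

The damped frequency is ω_d = ω_n√(1−ζ²) = 2.21·√(1−0.109) = 2.09 rad/s.
Peak time t_p = π/ω_d = π/2.09 = 1.51 s.

t_p ≈ 1.51 s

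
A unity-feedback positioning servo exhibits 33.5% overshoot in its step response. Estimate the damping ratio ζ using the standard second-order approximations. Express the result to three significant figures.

ζ ≈ 0.329

From %OS = 100·exp(−πζ/√(1−ζ²)), invert to get ζ = −ln(OS)/√(π² + ln²(OS)) with OS = 0.335.
−ln 0.335 = 1.094, so ζ = 1.094/√(π² + 1.196) = 0.329.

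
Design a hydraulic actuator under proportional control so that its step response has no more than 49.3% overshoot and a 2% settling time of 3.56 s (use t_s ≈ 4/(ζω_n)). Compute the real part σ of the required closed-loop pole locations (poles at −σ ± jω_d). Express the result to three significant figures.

σ ≈ 1.12

The settling-time spec alone fixes σ = ζω_n = 4/t_s = 4/3.56 = 1.12.
(Overshoot then fixes ζ = 0.220 and hence ω_d = σ·√(1−ζ²)/ζ = 4.99 rad/s.)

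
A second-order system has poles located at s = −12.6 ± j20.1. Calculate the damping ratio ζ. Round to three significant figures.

The poles are at −σ ± jω_d with σ = 12.6 and ω_d = 20.1, so ω_n = √(σ²+ω_d²) = 23.7 rad/s and ζ = σ/ω_n = 0.531.

ζ ≈ 0.531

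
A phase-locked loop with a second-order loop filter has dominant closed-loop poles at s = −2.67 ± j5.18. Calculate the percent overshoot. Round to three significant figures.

|pole| = ω_n = √(2.67² + 5.18²) = 5.83 rad/s; ζ = cos θ = σ/ω_n = 0.458.
Overshoot: exp(−π·0.458/√(1−0.458²)) = 0.198, i.e. 19.8%.

%OS ≈ 19.8%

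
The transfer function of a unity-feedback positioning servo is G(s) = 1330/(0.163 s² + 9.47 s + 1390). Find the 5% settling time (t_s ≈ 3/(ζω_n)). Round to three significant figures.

Dividing through by 0.163: denominator becomes s² + 58.10 s + 8528.
So ω_n = √8528 = 92.3 rad/s and ζ = 58.10/(2·92.3) = 0.315.
t_s ≈ 3/(ζω_n) = 0.103 s.

t_s ≈ 0.103 s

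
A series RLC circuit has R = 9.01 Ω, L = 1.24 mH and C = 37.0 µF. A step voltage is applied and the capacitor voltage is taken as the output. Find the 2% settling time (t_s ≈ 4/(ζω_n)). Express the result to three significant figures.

t_s ≈ 0.00110 s

For a series RLC circuit (capacitor voltage as output), ω_n = 1/√(LC) = 1/√(1.24 mH · 37.0 µF) = 4670 rad/s.
ζ = (R/2)·√(C/L) = (9.01/2)·√(37.0 µF/1.24 mH) = 0.778.
t_s ≈ 4/(ζω_n) = 0.00110 s.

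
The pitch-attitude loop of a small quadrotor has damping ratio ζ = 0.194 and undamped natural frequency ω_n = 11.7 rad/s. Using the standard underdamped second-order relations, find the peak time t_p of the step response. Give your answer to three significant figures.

t_p ≈ 0.274 s

The damped frequency is ω_d = ω_n√(1−ζ²) = 11.7·√(1−0.0376) = 11.5 rad/s.
Peak time t_p = π/ω_d = π/11.5 = 0.274 s.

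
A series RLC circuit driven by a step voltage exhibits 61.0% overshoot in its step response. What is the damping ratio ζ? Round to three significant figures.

ζ = −ln(OS)/√(π² + (ln OS)²). With OS = 0.610, ln OS = −0.4943 and ζ = 0.4943/3.180 = 0.155.

ζ ≈ 0.155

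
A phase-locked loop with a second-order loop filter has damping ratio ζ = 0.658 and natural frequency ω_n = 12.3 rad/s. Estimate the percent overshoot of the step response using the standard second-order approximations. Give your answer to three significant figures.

%OS ≈ 6.42%

For an underdamped second-order system, %OS = 100·exp(−πζ/√(1−ζ²)).
πζ/√(1−ζ²) = π·0.658/√(1−0.433) = 2.745, so %OS = 100·e^(−2.745) = 6.42%.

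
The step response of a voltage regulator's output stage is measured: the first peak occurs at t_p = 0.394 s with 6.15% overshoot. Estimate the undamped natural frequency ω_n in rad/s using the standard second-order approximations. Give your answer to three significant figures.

ω_n ≈ 10.7 rad/s

The overshoot fixes ζ = −ln(OS)/√(π²+ln²(OS)) = 0.664.
From t_p = π/ω_d, ω_d = π/0.394 = 7.97 rad/s, so ω_n = ω_d/√(1−ζ²) = 10.7 rad/s.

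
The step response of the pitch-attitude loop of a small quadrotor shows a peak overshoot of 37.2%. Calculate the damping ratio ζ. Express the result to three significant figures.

Inverting the overshoot relation: ζ = |ln 0.372|/√(π² + ln²0.372) = 0.300.

ζ ≈ 0.300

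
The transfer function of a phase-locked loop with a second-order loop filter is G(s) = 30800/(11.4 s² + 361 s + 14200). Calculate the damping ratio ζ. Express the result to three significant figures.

ζ ≈ 0.449

Dividing through by 11.4: denominator becomes s² + 31.67 s + 1246.
So ω_n = √1246 = 35.3 rad/s and ζ = 31.67/(2·35.3) = 0.449.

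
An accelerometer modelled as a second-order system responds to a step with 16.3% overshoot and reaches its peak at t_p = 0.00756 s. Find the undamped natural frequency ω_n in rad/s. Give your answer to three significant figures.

ω_n ≈ 480 rad/s

The overshoot fixes ζ = −ln(OS)/√(π²+ln²(OS)) = 0.500.
t_p = π/ω_d ⇒ ω_d = 416 rad/s; then ω_n = ω_d/√(1−ζ²) = 480 rad/s.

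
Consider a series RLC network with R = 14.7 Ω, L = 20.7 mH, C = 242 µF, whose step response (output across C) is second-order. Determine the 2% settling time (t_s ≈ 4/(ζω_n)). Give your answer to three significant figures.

t_s ≈ 0.0113 s

For a series RLC circuit (capacitor voltage as output), ω_n = 1/√(LC) = 1/√(20.7 mH · 242 µF) = 447 rad/s.
ζ = (R/2)·√(C/L) = (14.7/2)·√(242 µF/20.7 mH) = 0.795.
t_s ≈ 4/(ζω_n) = 0.0113 s.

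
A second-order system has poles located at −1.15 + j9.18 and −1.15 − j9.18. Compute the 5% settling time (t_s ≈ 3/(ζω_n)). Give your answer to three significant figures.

t_s ≈ 2.61 s

For poles at −σ ± jω_d, ζω_n = σ = 1.15, so t_s ≈ 3/σ = 2.61 s.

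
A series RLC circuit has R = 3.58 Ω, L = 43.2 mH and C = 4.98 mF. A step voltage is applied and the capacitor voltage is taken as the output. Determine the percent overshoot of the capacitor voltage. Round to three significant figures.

For a series RLC circuit (capacitor voltage as output), ω_n = 1/√(LC) = 1/√(43.2 mH · 4.98 mF) = 68.2 rad/s.
ζ = (R/2)·√(C/L) = (3.58/2)·√(4.98 mF/43.2 mH) = 0.608.
%OS = 100·exp(−πζ/√(1−ζ²)) = 9.03%.

%OS ≈ 9.03%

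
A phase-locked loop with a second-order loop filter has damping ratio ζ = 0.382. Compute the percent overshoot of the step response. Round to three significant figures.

For an underdamped second-order system, %OS = 100·exp(−πζ/√(1−ζ²)).
πζ/√(1−ζ²) = π·0.382/√(1−0.146) = 1.299, so %OS = 100·e^(−1.299) = 27.3%.

%OS ≈ 27.3%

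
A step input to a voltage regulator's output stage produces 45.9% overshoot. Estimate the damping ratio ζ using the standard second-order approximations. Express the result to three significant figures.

Inverting the overshoot relation: ζ = |ln 0.459|/√(π² + ln²0.459) = 0.241.

ζ ≈ 0.241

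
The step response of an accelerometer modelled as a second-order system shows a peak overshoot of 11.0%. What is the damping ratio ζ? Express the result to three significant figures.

From %OS = 100·exp(−πζ/√(1−ζ²)), invert to get ζ = −ln(OS)/√(π² + ln²(OS)) with OS = 0.110.
−ln 0.110 = 2.207, so ζ = 2.207/√(π² + 4.872) = 0.575.

ζ ≈ 0.575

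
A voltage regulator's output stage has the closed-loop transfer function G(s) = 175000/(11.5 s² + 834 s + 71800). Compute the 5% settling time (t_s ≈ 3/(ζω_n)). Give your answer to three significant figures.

Dividing through by 11.5: denominator becomes s² + 72.52 s + 6243.
So ω_n = √6243 = 79.0 rad/s and ζ = 72.52/(2·79.0) = 0.459.
t_s ≈ 3/(ζω_n) = 0.0827 s.

t_s ≈ 0.0827 s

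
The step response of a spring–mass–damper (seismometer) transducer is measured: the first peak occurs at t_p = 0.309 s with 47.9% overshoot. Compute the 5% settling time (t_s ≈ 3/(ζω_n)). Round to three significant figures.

t_s ≈ 1.26 s

ζ from %OS: ζ = |ln 0.479|/√(π²+ln²0.479) = 0.228.
t_p = π/ω_d ⇒ ω_d = 10.2 rad/s; then ω_n = ω_d/√(1−ζ²) = 10.4 rad/s.
t_s ≈ 3/(ζω_n) = 3/(0.228·10.4) = 1.26 s.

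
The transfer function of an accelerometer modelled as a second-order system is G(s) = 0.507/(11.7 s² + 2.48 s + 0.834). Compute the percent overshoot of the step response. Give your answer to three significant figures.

%OS ≈ 25.7%

Dividing through by 11.7: denominator becomes s² + 0.2120 s + 0.07128.
So ω_n = √0.07128 = 0.267 rad/s and ζ = 0.2120/(2·0.267) = 0.397.
%OS = 100 e^{−πζ/√(1−ζ²)} with ζ = 0.397 gives 25.7%.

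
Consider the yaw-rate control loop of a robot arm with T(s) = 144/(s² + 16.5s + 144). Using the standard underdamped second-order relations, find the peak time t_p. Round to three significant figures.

t_p ≈ 0.361 s

ω_n = √144 = 12.0 rad/s; ζ = 16.5/(2·12.0) = 0.688.
ω_d = ω_n√(1−ζ²) = 8.71 rad/s. Then t_p = π/ω_d = 0.361 s.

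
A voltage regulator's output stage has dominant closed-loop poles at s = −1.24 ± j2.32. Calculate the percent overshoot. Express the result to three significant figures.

|pole| = ω_n = √(1.24² + 2.32²) = 2.63 rad/s; ζ = cos θ = σ/ω_n = 0.471.
%OS = 100·exp(−πζ/√(1−ζ²)) = 18.7%.

%OS ≈ 18.7%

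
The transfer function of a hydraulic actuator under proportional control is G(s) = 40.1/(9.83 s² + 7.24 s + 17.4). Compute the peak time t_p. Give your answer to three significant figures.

Dividing through by 9.83: denominator becomes s² + 0.7365 s + 1.770.
So ω_n = √1.770 = 1.33 rad/s and ζ = 0.7365/(2·1.33) = 0.277.
The damped frequency ω_d = ω_n√(1−ζ²) = 1.28 rad/s. t_p = π/ω_d = 2.46 s.

t_p ≈ 2.46 s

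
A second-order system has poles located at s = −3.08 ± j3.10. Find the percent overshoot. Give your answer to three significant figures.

The poles are at −σ ± jω_d with σ = 3.08 and ω_d = 3.10, so ω_n = √(σ²+ω_d²) = 4.37 rad/s and ζ = σ/ω_n = 0.705.
%OS = 100·exp(−πζ/√(1−ζ²)) = 4.41%.

%OS ≈ 4.41%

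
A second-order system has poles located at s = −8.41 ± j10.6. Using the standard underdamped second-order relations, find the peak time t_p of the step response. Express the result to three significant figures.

t_p ≈ 0.296 s

t_p = π/ω_d with ω_d = 10.6 (the imaginary part), so t_p = 0.296 s.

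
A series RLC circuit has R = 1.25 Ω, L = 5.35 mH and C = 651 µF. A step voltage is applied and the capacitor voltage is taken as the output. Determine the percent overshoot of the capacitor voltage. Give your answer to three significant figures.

%OS ≈ 49.6%

For a series RLC circuit (capacitor voltage as output), ω_n = 1/√(LC) = 1/√(5.35 mH · 651 µF) = 536 rad/s.
ζ = (R/2)·√(C/L) = (1.25/2)·√(651 µF/5.35 mH) = 0.218.
%OS = 100·exp(−πζ/√(1−ζ²)) = 49.6%.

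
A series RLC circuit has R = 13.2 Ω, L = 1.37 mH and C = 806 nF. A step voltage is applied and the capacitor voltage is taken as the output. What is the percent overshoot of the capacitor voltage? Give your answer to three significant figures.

For a series RLC circuit (capacitor voltage as output), ω_n = 1/√(LC) = 1/√(1.37 mH · 806 nF) = 30100 rad/s.
ζ = (R/2)·√(C/L) = (13.2/2)·√(806 nF/1.37 mH) = 0.160.
Overshoot: exp(−π·0.160/√(1−0.160²)) = 0.601, i.e. 60.1%.

%OS ≈ 60.1%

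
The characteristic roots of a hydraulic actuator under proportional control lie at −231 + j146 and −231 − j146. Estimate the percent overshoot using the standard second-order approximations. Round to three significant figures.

%OS ≈ 0.694%

With σ = 231, ω_d = 146: ω_n = √(σ²+ω_d²) = 273 rad/s, ζ = σ/ω_n = 0.845.
Overshoot: exp(−π·0.845/√(1−0.845²)) = 0.00694, i.e. 0.694%.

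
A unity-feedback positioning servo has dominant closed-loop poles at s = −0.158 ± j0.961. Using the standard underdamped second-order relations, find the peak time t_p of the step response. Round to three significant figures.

t_p = π/ω_d with ω_d = 0.961 (the imaginary part), so t_p = 3.27 s.

t_p ≈ 3.27 s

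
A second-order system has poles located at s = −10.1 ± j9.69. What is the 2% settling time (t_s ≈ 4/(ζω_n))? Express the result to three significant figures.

For poles at −σ ± jω_d, ζω_n = σ = 10.1, so t_s ≈ 4/σ = 0.396 s.

t_s ≈ 0.396 s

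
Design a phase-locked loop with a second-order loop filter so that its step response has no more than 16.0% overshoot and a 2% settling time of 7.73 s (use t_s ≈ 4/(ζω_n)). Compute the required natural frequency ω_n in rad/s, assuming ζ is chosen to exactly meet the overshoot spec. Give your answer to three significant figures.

ω_n ≈ 1.03 rad/s

Inverting the overshoot relation: ζ = |ln 0.160|/√(π² + ln²0.160) = 0.504.
Then ω_n = 4/(ζ t_s) = 4/(0.504 × 7.73) = 1.03 rad/s.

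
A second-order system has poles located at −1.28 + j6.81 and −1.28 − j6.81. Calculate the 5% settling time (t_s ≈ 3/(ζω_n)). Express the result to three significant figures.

For poles at −σ ± jω_d, ζω_n = σ = 1.28, so t_s ≈ 3/σ = 2.34 s.

t_s ≈ 2.34 s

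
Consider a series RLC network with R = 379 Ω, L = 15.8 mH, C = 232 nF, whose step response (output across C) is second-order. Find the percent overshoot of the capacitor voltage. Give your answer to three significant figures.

For a series RLC circuit (capacitor voltage as output), ω_n = 1/√(LC) = 1/√(15.8 mH · 232 nF) = 16500 rad/s.
ζ = (R/2)·√(C/L) = (379/2)·√(232 nF/15.8 mH) = 0.726.
%OS = 100·exp(−πζ/√(1−ζ²)) = 3.62%.

%OS ≈ 3.62%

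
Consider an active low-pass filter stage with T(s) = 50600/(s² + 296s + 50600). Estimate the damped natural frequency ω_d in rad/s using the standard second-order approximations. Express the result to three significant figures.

ω_n = √50600 = 225 rad/s; ζ = 296/(2·225) = 0.658.
ω_d = 225·√(1 − 0.658²) = 169 rad/s.

ω_d ≈ 169 rad/s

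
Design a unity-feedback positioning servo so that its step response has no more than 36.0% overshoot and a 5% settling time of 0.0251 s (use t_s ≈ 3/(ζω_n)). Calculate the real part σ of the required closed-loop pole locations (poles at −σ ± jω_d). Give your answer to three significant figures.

σ ≈ 120

The settling-time spec alone fixes σ = ζω_n = 3/t_s = 3/0.0251 = 120.
(Overshoot then fixes ζ = 0.309 and hence ω_d = σ·√(1−ζ²)/ζ = 368 rad/s.)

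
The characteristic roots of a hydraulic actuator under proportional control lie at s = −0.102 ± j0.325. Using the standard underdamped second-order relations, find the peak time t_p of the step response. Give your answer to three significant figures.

t_p = π/ω_d with ω_d = 0.325 (the imaginary part), so t_p = 9.67 s.

t_p ≈ 9.67 s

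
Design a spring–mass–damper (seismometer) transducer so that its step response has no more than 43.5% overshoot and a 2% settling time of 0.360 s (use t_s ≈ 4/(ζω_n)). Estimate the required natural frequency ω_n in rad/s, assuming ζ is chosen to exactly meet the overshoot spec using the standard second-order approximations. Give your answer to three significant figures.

ζ = −ln(OS)/√(π² + (ln OS)²). With OS = 0.435, ln OS = −0.8324 and ζ = 0.8324/3.250 = 0.256.
Then ω_n = 4/(ζ t_s) = 4/(0.256 × 0.360) = 43.4 rad/s.

ω_n ≈ 43.4 rad/s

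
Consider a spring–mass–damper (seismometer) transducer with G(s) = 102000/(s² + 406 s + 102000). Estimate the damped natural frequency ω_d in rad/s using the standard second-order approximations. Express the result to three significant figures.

Comparing the denominator to s² + 2ζω_n s + ω_n²: ω_n = √102000 = 319 rad/s, and 2ζω_n = 406 so ζ = 406/(2·319) = 0.636.
ω_d = 319·√(1 − 0.636²) = 247 rad/s.

ω_d ≈ 247 rad/s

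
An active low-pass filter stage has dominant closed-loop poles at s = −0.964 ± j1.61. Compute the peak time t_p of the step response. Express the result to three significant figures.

t_p ≈ 1.95 s

t_p = π/ω_d with ω_d = 1.61 (the imaginary part), so t_p = 1.95 s.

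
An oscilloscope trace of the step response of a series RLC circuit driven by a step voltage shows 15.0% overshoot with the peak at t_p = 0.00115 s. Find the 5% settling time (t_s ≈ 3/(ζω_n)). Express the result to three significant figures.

From the overshoot, ζ = −ln(OS)/√(π²+ln²(OS)) = 0.517.
From t_p = π/ω_d, ω_d = π/0.00115 = 2730 rad/s, so ω_n = ω_d/√(1−ζ²) = 3190 rad/s.
t_s ≈ 3/(ζω_n) = 3/(0.517·3190) = 0.00182 s.

t_s ≈ 0.00182 s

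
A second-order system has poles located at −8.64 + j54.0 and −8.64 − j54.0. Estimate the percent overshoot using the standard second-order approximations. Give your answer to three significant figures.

%OS ≈ 60.5%

With σ = 8.64, ω_d = 54.0: ω_n = √(σ²+ω_d²) = 54.7 rad/s, ζ = σ/ω_n = 0.158.
Overshoot: exp(−π·0.158/√(1−0.158²)) = 0.605, i.e. 60.5%.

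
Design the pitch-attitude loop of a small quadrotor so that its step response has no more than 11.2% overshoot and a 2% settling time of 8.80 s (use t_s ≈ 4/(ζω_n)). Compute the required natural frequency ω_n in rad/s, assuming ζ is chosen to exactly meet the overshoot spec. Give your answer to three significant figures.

ζ = −ln(OS)/√(π² + (ln OS)²). With OS = 0.112, ln OS = −2.189 and ζ = 2.189/3.829 = 0.572.
From t_s ≈ 4/(ζω_n): ω_n = 4/(ζ·t_s) = 4/(0.572·8.80) = 0.795 rad/s.

ω_n ≈ 0.795 rad/s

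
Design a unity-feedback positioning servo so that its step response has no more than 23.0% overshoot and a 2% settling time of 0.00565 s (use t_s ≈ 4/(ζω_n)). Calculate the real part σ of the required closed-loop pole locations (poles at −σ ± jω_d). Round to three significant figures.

The settling-time spec alone fixes σ = ζω_n = 4/t_s = 4/0.00565 = 708.
(Overshoot then fixes ζ = 0.424 and hence ω_d = σ·√(1−ζ²)/ζ = 1510 rad/s.)

σ ≈ 708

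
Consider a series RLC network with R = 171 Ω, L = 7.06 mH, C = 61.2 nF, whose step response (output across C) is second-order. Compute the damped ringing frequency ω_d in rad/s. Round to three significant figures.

ω_d ≈ 46600 rad/s

For a series RLC circuit (capacitor voltage as output), ω_n = 1/√(LC) = 1/√(7.06 mH · 61.2 nF) = 48100 rad/s.
ζ = (R/2)·√(C/L) = (171/2)·√(61.2 nF/7.06 mH) = 0.252.
ω_d = 48100·√(1 − 0.252²) = 46600 rad/s.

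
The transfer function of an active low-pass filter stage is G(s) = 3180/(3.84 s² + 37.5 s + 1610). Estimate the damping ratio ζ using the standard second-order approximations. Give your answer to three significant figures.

Dividing through by 3.84: denominator becomes s² + 9.766 s + 419.3.
So ω_n = √419.3 = 20.5 rad/s and ζ = 9.766/(2·20.5) = 0.238.

ζ ≈ 0.238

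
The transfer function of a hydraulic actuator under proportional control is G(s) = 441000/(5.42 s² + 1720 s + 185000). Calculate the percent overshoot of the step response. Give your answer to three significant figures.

%OS ≈ 0.516%

Dividing through by 5.42: denominator becomes s² + 317.3 s + 34130.
So ω_n = √34130 = 185 rad/s and ζ = 317.3/(2·185) = 0.859.
Overshoot: exp(−π·0.859/√(1−0.859²)) = 0.00516, i.e. 0.516%.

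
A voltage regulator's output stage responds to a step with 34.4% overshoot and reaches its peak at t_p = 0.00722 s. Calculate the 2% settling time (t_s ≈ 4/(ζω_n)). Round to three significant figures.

t_s ≈ 0.0271 s

ζ from %OS: ζ = |ln 0.344|/√(π²+ln²0.344) = 0.322.
From t_p = π/ω_d, ω_d = π/0.00722 = 435 rad/s, so ω_n = ω_d/√(1−ζ²) = 460 rad/s.
t_s ≈ 4/(ζω_n) = 4/(0.322·460) = 0.0271 s.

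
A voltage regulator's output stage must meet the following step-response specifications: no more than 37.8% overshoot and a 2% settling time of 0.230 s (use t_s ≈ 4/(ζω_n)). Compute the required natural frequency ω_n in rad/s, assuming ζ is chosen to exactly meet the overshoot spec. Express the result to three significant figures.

ω_n ≈ 58.8 rad/s

ζ = −ln(OS)/√(π² + (ln OS)²). With OS = 0.378, ln OS = −0.9729 and ζ = 0.9729/3.289 = 0.296.
Then ω_n = 4/(ζ t_s) = 4/(0.296 × 0.230) = 58.8 rad/s.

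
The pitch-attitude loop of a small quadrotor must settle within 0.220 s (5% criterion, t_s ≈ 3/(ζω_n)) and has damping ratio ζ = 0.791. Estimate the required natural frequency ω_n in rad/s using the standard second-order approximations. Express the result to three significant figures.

ω_n ≈ 17.2 rad/s

Rearranging t_s ≈ 3/(ζω_n) gives ω_n = 3/(ζ·t_s) = 3/(0.791 × 0.220) = 17.2 rad/s.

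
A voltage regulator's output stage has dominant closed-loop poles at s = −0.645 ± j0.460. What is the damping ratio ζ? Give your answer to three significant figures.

The poles are at −σ ± jω_d with σ = 0.645 and ω_d = 0.460, so ω_n = √(σ²+ω_d²) = 0.792 rad/s and ζ = σ/ω_n = 0.814.

ζ ≈ 0.814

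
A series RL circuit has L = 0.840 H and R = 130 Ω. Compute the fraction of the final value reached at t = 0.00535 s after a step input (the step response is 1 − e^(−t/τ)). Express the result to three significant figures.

τ = L/R = 0.840/130 = 0.00646 s.
y(t)/y_∞ = 1 − e^(−t/τ) = 1 − e^(−0.00535/0.00646) = 1 − e^(−0.828) = 0.563.

y/y_∞ ≈ 0.563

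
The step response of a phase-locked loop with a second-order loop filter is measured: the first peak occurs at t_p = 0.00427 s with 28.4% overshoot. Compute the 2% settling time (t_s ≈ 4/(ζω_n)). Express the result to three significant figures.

t_s ≈ 0.0136 s

ζ from %OS: ζ = |ln 0.284|/√(π²+ln²0.284) = 0.372.
From t_p = π/ω_d, ω_d = π/0.00427 = 736 rad/s, so ω_n = ω_d/√(1−ζ²) = 793 rad/s.
t_s ≈ 4/(ζω_n) = 4/(0.372·793) = 0.0136 s.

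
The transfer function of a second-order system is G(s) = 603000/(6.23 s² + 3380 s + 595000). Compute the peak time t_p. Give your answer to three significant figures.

t_p ≈ 0.0212 s

Dividing through by 6.23: denominator becomes s² + 542.5 s + 95510.
So ω_n = √95510 = 309 rad/s and ζ = 542.5/(2·309) = 0.878.
ω_d = 309·√(1 − 0.878²) = 148 rad/s. t_p = π/ω_d = 0.0212 s.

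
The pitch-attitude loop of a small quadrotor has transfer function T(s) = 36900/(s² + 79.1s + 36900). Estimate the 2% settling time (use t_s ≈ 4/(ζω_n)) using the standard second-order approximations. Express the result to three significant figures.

ω_n = √36900 = 192 rad/s; ζ = 79.1/(2·192) = 0.206.
t_s ≈ 4/(ζω_n) = 4/(0.206·192) = 0.101 s.

t_s ≈ 0.101 s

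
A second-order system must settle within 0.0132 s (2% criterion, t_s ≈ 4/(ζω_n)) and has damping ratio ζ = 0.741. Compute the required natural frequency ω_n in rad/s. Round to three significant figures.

Rearranging t_s ≈ 4/(ζω_n) gives ω_n = 4/(ζ·t_s) = 4/(0.741 × 0.0132) = 409 rad/s.

ω_n ≈ 409 rad/s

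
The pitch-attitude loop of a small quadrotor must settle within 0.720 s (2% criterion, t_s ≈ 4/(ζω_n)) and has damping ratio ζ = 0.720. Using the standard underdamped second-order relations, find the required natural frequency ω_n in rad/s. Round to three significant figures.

ω_n ≈ 7.72 rad/s

Rearranging t_s ≈ 4/(ζω_n) gives ω_n = 4/(ζ·t_s) = 4/(0.720 × 0.720) = 7.72 rad/s.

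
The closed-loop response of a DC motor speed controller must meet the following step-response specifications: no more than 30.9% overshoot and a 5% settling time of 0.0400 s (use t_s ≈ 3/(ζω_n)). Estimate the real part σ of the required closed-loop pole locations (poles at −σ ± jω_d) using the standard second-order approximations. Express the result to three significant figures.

The settling-time spec alone fixes σ = ζω_n = 3/t_s = 3/0.0400 = 75.0.
(Overshoot then fixes ζ = 0.350 and hence ω_d = σ·√(1−ζ²)/ζ = 201 rad/s.)

σ ≈ 75.0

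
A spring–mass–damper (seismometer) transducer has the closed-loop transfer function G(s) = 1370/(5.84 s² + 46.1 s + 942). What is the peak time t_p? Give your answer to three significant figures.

Dividing through by 5.84: denominator becomes s² + 7.894 s + 161.3.
So ω_n = √161.3 = 12.7 rad/s and ζ = 7.894/(2·12.7) = 0.311.
ω_d = 12.7·√(1 − 0.311²) = 12.1 rad/s. t_p = π/ω_d = 0.260 s.

t_p ≈ 0.260 s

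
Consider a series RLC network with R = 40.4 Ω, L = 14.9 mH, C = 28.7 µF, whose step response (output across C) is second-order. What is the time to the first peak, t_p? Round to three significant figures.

t_p ≈ 0.00444 s

For a series RLC circuit (capacitor voltage as output), ω_n = 1/√(LC) = 1/√(14.9 mH · 28.7 µF) = 1530 rad/s.
ζ = (R/2)·√(C/L) = (40.4/2)·√(28.7 µF/14.9 mH) = 0.887.
The damped frequency ω_d = ω_n√(1−ζ²) = 707 rad/s. t_p = π/ω_d = 0.00444 s.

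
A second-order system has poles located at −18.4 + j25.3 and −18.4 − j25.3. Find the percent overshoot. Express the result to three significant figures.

|pole| = ω_n = √(18.4² + 25.3²) = 31.3 rad/s; ζ = cos θ = σ/ω_n = 0.588.
%OS = 100 e^{−πζ/√(1−ζ²)} with ζ = 0.588 gives 10.2%.

%OS ≈ 10.2%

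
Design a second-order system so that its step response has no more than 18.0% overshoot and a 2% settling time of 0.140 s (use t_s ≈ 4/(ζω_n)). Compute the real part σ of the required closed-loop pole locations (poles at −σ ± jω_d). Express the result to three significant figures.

σ ≈ 28.6

The settling-time spec alone fixes σ = ζω_n = 4/t_s = 4/0.140 = 28.6.
(Overshoot then fixes ζ = 0.479 and hence ω_d = σ·√(1−ζ²)/ζ = 52.3 rad/s.)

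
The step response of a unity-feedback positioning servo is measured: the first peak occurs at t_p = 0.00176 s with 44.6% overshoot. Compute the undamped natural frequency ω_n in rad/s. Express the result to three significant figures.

ω_n ≈ 1840 rad/s

From the overshoot, ζ = −ln(OS)/√(π²+ln²(OS)) = 0.249.
t_p = π/ω_d ⇒ ω_d = 1780 rad/s; then ω_n = ω_d/√(1−ζ²) = 1840 rad/s.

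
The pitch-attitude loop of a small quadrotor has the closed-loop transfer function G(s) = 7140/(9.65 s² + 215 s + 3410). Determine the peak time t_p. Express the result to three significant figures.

t_p ≈ 0.207 s

Dividing through by 9.65: denominator becomes s² + 22.28 s + 353.4.
So ω_n = √353.4 = 18.8 rad/s and ζ = 22.28/(2·18.8) = 0.593.
The damped frequency ω_d = ω_n√(1−ζ²) = 15.1 rad/s. t_p = π/ω_d = 0.207 s.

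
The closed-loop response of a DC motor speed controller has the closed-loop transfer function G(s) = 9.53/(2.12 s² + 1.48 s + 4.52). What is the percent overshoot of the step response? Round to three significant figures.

Dividing through by 2.12: denominator becomes s² + 0.6981 s + 2.132.
So ω_n = √2.132 = 1.46 rad/s and ζ = 0.6981/(2·1.46) = 0.239.
%OS = 100·exp(−πζ/√(1−ζ²)) = 46.1%.

%OS ≈ 46.1%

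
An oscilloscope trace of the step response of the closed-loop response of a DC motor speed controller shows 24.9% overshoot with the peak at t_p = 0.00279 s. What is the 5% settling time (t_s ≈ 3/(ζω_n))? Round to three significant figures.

The overshoot fixes ζ = −ln(OS)/√(π²+ln²(OS)) = 0.405.
t_p = π/ω_d ⇒ ω_d = 1130 rad/s; then ω_n = ω_d/√(1−ζ²) = 1230 rad/s.
t_s ≈ 3/(ζω_n) = 3/(0.405·1230) = 0.00602 s.

t_s ≈ 0.00602 s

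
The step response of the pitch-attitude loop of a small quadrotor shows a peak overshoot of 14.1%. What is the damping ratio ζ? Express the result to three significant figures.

ζ ≈ 0.529

From %OS = 100·exp(−πζ/√(1−ζ²)), invert to get ζ = −ln(OS)/√(π² + ln²(OS)) with OS = 0.141.
−ln 0.141 = 1.959, so ζ = 1.959/√(π² + 3.838) = 0.529.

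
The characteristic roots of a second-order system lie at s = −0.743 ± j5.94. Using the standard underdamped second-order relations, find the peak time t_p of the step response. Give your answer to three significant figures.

t_p ≈ 0.529 s

t_p = π/ω_d with ω_d = 5.94 (the imaginary part), so t_p = 0.529 s.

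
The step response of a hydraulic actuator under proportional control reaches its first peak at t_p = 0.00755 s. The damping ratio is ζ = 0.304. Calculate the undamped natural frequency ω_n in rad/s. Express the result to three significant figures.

ω_n ≈ 437 rad/s

Peak time t_p = π/ω_d, so ω_d = π/t_p = π/0.00755 = 416 rad/s.
ω_n = ω_d/√(1−ζ²) = 416/√0.908 = 437 rad/s.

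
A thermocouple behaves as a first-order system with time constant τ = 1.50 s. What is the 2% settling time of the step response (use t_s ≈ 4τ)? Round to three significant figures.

t_s ≈ 4τ = 6.00 s.

t_s ≈ 6.00 s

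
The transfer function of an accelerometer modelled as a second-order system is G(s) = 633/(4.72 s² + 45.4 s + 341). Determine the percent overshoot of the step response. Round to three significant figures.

Dividing through by 4.72: denominator becomes s² + 9.619 s + 72.25.
So ω_n = √72.25 = 8.50 rad/s and ζ = 9.619/(2·8.50) = 0.566.
%OS = 100 e^{−πζ/√(1−ζ²)} with ζ = 0.566 gives 11.6%.

%OS ≈ 11.6%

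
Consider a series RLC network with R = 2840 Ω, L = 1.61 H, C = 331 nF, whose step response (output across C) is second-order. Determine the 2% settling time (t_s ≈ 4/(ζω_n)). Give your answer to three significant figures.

For a series RLC circuit (capacitor voltage as output), ω_n = 1/√(LC) = 1/√(1.61 H · 331 nF) = 1370 rad/s.
ζ = (R/2)·√(C/L) = (2840/2)·√(331 nF/1.61 H) = 0.644.
t_s ≈ 4/(ζω_n) = 0.00454 s.

t_s ≈ 0.00454 s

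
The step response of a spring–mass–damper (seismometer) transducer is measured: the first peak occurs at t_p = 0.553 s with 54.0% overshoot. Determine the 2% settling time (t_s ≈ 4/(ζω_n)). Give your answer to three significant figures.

From the overshoot, ζ = −ln(OS)/√(π²+ln²(OS)) = 0.192.
From t_p = π/ω_d, ω_d = π/0.553 = 5.68 rad/s, so ω_n = ω_d/√(1−ζ²) = 5.79 rad/s.
t_s ≈ 4/(ζω_n) = 4/(0.192·5.79) = 3.59 s.

t_s ≈ 3.59 s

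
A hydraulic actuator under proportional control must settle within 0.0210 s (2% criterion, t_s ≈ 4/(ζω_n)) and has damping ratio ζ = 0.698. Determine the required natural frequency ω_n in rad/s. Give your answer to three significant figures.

Rearranging t_s ≈ 4/(ζω_n) gives ω_n = 4/(ζ·t_s) = 4/(0.698 × 0.0210) = 273 rad/s.

ω_n ≈ 273 rad/s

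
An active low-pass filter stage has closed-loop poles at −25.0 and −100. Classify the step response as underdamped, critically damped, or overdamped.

Since the poles are distinct, negative and real, the response is overdamped.

overdamped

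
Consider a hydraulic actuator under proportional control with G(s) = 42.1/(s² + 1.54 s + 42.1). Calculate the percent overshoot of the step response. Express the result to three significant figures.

%OS ≈ 68.7%

ω_n = √42.1 = 6.49 rad/s; ζ = 1.54/(2·6.49) = 0.119.
%OS = 100·exp(−πζ/√(1−ζ²)) = 68.7%.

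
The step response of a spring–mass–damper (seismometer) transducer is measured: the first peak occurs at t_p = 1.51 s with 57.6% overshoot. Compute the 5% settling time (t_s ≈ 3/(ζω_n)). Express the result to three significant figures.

t_s ≈ 8.21 s

The overshoot fixes ζ = −ln(OS)/√(π²+ln²(OS)) = 0.173.
From t_p = π/ω_d, ω_d = π/1.51 = 2.08 rad/s, so ω_n = ω_d/√(1−ζ²) = 2.11 rad/s.
t_s ≈ 3/(ζω_n) = 3/(0.173·2.11) = 8.21 s.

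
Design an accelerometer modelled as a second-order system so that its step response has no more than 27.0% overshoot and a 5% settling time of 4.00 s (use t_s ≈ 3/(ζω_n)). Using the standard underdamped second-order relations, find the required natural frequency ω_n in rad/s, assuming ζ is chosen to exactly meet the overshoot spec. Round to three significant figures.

ω_n ≈ 1.95 rad/s

ζ = −ln(OS)/√(π² + (ln OS)²). With OS = 0.270, ln OS = −1.309 and ζ = 1.309/3.404 = 0.385.
From t_s ≈ 3/(ζω_n): ω_n = 3/(ζ·t_s) = 3/(0.385·4.00) = 1.95 rad/s.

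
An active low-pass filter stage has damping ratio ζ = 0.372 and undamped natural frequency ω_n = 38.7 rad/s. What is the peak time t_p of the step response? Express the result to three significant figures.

The damped frequency is ω_d = ω_n√(1−ζ²) = 38.7·√(1−0.138) = 35.9 rad/s.
Peak time t_p = π/ω_d = π/35.9 = 0.0875 s.

t_p ≈ 0.0875 s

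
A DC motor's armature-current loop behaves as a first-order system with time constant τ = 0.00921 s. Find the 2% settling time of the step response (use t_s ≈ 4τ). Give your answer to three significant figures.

t_s ≈ 0.0368 s

t_s ≈ 4τ = 0.0368 s.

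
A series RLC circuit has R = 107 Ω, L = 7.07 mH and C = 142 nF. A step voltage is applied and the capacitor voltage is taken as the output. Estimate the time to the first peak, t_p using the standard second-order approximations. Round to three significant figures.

t_p ≈ 0.000103 s

For a series RLC circuit (capacitor voltage as output), ω_n = 1/√(LC) = 1/√(7.07 mH · 142 nF) = 31600 rad/s.
ζ = (R/2)·√(C/L) = (107/2)·√(142 nF/7.07 mH) = 0.240.
ω_d = 31600·√(1 − 0.240²) = 30600 rad/s. t_p = π/ω_d = 0.000103 s.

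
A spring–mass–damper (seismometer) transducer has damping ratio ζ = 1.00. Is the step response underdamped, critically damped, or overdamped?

critically damped

Since ζ = 1, the system is critically damped.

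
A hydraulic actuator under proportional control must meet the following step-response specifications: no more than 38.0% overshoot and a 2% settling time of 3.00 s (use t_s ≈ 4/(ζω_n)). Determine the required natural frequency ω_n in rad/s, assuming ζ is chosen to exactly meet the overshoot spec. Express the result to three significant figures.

ω_n ≈ 4.53 rad/s

ζ = −ln(OS)/√(π² + (ln OS)²). With OS = 0.380, ln OS = −0.9676 and ζ = 0.9676/3.287 = 0.294.
Then ω_n = 4/(ζ t_s) = 4/(0.294 × 3.00) = 4.53 rad/s.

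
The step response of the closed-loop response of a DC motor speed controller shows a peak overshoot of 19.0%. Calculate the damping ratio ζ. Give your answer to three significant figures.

ζ ≈ 0.467

Inverting the overshoot relation: ζ = |ln 0.190|/√(π² + ln²0.190) = 0.467.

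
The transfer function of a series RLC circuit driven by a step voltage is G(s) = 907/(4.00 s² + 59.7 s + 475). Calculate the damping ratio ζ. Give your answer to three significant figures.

Dividing through by 4.00: denominator becomes s² + 14.93 s + 118.8.
So ω_n = √118.8 = 10.9 rad/s and ζ = 14.93/(2·10.9) = 0.685.

ζ ≈ 0.685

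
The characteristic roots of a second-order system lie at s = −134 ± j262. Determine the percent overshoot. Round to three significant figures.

%OS ≈ 20.1%

With σ = 134, ω_d = 262: ω_n = √(σ²+ω_d²) = 294 rad/s, ζ = σ/ω_n = 0.455.
%OS = 100·exp(−πζ/√(1−ζ²)) = 20.1%.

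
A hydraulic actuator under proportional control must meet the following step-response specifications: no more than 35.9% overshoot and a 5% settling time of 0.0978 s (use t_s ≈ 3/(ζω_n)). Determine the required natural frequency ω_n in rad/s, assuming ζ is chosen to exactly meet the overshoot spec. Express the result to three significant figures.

Inverting the overshoot relation: ζ = |ln 0.359|/√(π² + ln²0.359) = 0.310.
From t_s ≈ 3/(ζω_n): ω_n = 3/(ζ·t_s) = 3/(0.310·0.0978) = 98.9 rad/s.

ω_n ≈ 98.9 rad/s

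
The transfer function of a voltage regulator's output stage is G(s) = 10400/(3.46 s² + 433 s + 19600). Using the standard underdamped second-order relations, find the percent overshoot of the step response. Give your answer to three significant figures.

Dividing through by 3.46: denominator becomes s² + 125.1 s + 5665.
So ω_n = √5665 = 75.3 rad/s and ζ = 125.1/(2·75.3) = 0.831.
Overshoot: exp(−π·0.831/√(1−0.831²)) = 0.00910, i.e. 0.910%.

%OS ≈ 0.910%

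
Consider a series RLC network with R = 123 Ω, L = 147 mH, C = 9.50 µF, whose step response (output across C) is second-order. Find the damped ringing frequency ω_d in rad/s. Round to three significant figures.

ω_d ≈ 736 rad/s

For a series RLC circuit (capacitor voltage as output), ω_n = 1/√(LC) = 1/√(147 mH · 9.50 µF) = 846 rad/s.
ζ = (R/2)·√(C/L) = (123/2)·√(9.50 µF/147 mH) = 0.494.
ω_d = ω_n√(1−ζ²) = 736 rad/s.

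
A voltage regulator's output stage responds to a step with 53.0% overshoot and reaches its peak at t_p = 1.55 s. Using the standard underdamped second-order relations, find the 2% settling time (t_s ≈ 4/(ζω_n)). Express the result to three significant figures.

t_s ≈ 9.77 s

ζ from %OS: ζ = |ln 0.530|/√(π²+ln²0.530) = 0.198.
From t_p = π/ω_d, ω_d = π/1.55 = 2.03 rad/s, so ω_n = ω_d/√(1−ζ²) = 2.07 rad/s.
t_s ≈ 4/(ζω_n) = 4/(0.198·2.07) = 9.77 s.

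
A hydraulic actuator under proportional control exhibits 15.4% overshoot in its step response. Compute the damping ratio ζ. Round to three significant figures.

ζ ≈ 0.512

ζ = −ln(OS)/√(π² + (ln OS)²). With OS = 0.154, ln OS = −1.871 and ζ = 1.871/3.656 = 0.512.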